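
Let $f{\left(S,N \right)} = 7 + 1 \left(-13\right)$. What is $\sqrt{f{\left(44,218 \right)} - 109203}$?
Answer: $i \sqrt{109209} \approx 330.47 i$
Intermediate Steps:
$f{\left(S,N \right)} = -6$ ($f{\left(S,N \right)} = 7 - 13 = -6$)
$\sqrt{f{\left(44,218 \right)} - 109203} = \sqrt{-6 - 109203} = \sqrt{-109209} = i \sqrt{109209}$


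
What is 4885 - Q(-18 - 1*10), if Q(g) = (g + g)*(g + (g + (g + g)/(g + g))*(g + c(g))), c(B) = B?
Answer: 87989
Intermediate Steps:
Q(g) = 2*g*(g + 2*g*(1 + g)) (Q(g) = (g + g)*(g + (g + (g + g)/(g + g))*(g + g)) = (2*g)*(g + (g + (2*g)/((2*g)))*(2*g)) = (2*g)*(g + (g + (2*g)*(1/(2*g)))*(2*g)) = (2*g)*(g + (g + 1)*(2*g)) = (2*g)*(g + (1 + g)*(2*g)) = (2*g)*(g + 2*g*(1 + g)) = 2*g*(g + 2*g*(1 + g)))
4885 - Q(-18 - 1*10) = 4885 - (-18 - 1*10)**2*(6 + 4*(-18 - 1*10)) = 4885 - (-18 - 10)**2*(6 + 4*(-18 - 10)) = 4885 - (-28)**2*(6 + 4*(-28)) = 4885 - 784*(6 - 112) = 4885 - 784*(-106) = 4885 - 1*(-83104) = 4885 + 83104 = 87989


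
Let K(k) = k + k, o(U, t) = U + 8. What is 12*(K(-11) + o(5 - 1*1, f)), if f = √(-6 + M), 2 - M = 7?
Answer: -120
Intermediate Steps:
M = -5 (M = 2 - 1*7 = 2 - 7 = -5)
f = I*√11 (f = √(-6 - 5) = √(-11) = I*√11 ≈ 3.3166*I)
o(U, t) = 8 + U
K(k) = 2*k
12*(K(-11) + o(5 - 1*1, f)) = 12*(2*(-11) + (8 + (5 - 1*1))) = 12*(-22 + (8 + (5 - 1))) = 12*(-22 + (8 + 4)) = 12*(-22 + 12) = 12*(-10) = -120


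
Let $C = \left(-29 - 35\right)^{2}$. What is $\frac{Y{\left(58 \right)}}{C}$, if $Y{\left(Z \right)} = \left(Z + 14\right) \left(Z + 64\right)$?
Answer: $\frac{549}{256} \approx 2.1445$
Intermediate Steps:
$Y{\left(Z \right)} = \left(14 + Z\right) \left(64 + Z\right)$
$C = 4096$ ($C = \left(-64\right)^{2} = 4096$)
$\frac{Y{\left(58 \right)}}{C} = \frac{896 + 58^{2} + 78 \cdot 58}{4096} = \left(896 + 3364 + 4524\right) \frac{1}{4096} = 8784 \cdot \frac{1}{4096} = \frac{549}{256}$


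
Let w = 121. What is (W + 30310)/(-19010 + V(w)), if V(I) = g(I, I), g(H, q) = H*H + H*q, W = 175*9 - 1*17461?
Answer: 601/428 ≈ 1.4042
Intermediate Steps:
W = -15886 (W = 1575 - 17461 = -15886)
g(H, q) = H² + H*q
V(I) = 2*I² (V(I) = I*(I + I) = I*(2*I) = 2*I²)
(W + 30310)/(-19010 + V(w)) = (-15886 + 30310)/(-19010 + 2*121²) = 14424/(-19010 + 2*14641) = 14424/(-19010 + 29282) = 14424/10272 = 14424*(1/10272) = 601/428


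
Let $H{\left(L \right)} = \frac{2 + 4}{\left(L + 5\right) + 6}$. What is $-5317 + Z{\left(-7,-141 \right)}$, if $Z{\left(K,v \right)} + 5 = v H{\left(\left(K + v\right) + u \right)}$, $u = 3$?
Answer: $- \frac{356151}{67} \approx -5315.7$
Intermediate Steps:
$H{\left(L \right)} = \frac{6}{11 + L}$ ($H{\left(L \right)} = \frac{6}{\left(5 + L\right) + 6} = \frac{6}{11 + L}$)
$Z{\left(K,v \right)} = -5 + \frac{6 v}{14 + K + v}$ ($Z{\left(K,v \right)} = -5 + v \frac{6}{11 + \left(\left(K + v\right) + 3\right)} = -5 + v \frac{6}{11 + \left(3 + K + v\right)} = -5 + v \frac{6}{14 + K + v} = -5 + \frac{6 v}{14 + K + v}$)
$-5317 + Z{\left(-7,-141 \right)} = -5317 + \frac{-70 - 141 - -35}{14 - 7 - 141} = -5317 + \frac{-70 - 141 + 35}{-134} = -5317 - - \frac{88}{67} = -5317 + \frac{88}{67} = - \frac{356151}{67}$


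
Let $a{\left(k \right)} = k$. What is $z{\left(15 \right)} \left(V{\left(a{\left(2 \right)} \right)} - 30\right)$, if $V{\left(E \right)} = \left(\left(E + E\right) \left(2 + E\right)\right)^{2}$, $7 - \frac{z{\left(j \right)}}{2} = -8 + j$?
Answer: $0$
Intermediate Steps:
$z{\left(j \right)} = 30 - 2 j$ ($z{\left(j \right)} = 14 - 2 \left(-8 + j\right) = 14 - \left(-16 + 2 j\right) = 30 - 2 j$)
$V{\left(E \right)} = 4 E^{2} \left(2 + E\right)^{2}$ ($V{\left(E \right)} = \left(2 E \left(2 + E\right)\right)^{2} = 4 E^{2} \left(2 + E\right)^{2}$)
$z{\left(15 \right)} \left(V{\left(a{\left(2 \right)} \right)} - 30\right) = \left(30 - 30\right) \left(4 \cdot 2^{2} \left(2 + 2\right)^{2} - 30\right) = \left(30 - 30\right) \left(4 \cdot 4 \cdot 4^{2} - 30\right) = 0 \left(4 \cdot 4 \cdot 16 - 30\right) = 0 \left(256 - 30\right) = 0 \cdot 226 = 0$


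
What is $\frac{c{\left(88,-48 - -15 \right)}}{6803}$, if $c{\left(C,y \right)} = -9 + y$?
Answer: $- \frac{42}{6803} \approx -0.0061737$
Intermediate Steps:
$\frac{c{\left(88,-48 - -15 \right)}}{6803} = \frac{-9 - 33}{6803} = \left(-9 + \left(-48 + 15\right)\right) \frac{1}{6803} = \left(-9 - 33\right) \frac{1}{6803} = \left(-42\right) \frac{1}{6803} = - \frac{42}{6803}$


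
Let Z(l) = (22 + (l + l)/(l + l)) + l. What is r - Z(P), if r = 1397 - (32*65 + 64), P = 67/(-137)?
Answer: -105423/137 ≈ -769.51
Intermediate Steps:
P = -67/137 (P = 67*(-1/137) = -67/137 ≈ -0.48905)
Z(l) = 23 + l (Z(l) = (22 + (2*l)/((2*l))) + l = (22 + (2*l)*(1/(2*l))) + l = (22 + 1) + l = 23 + l)
r = -747 (r = 1397 - (2080 + 64) = 1397 - 1*2144 = 1397 - 2144 = -747)
r - Z(P) = -747 - (23 - 67/137) = -747 - 1*3084/137 = -747 - 3084/137 = -105423/137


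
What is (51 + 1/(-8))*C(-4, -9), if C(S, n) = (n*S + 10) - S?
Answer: 10175/4 ≈ 2543.8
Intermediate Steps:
C(S, n) = 10 - S + S*n (C(S, n) = (S*n + 10) - S = (10 + S*n) - S = 10 - S + S*n)
(51 + 1/(-8))*C(-4, -9) = (51 + 1/(-8))*(10 - 1*(-4) - 4*(-9)) = (51 - ⅛)*(10 + 4 + 36) = (407/8)*50 = 10175/4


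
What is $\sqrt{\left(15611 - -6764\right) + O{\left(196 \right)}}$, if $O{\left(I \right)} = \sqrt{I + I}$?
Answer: $\sqrt{22375 + 14 \sqrt{2}} \approx 149.65$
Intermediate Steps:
$O{\left(I \right)} = \sqrt{2} \sqrt{I}$ ($O{\left(I \right)} = \sqrt{2 I} = \sqrt{2} \sqrt{I}$)
$\sqrt{\left(15611 - -6764\right) + O{\left(196 \right)}} = \sqrt{\left(15611 - -6764\right) + \sqrt{2} \sqrt{196}} = \sqrt{\left(15611 + 6764\right) + \sqrt{2} \cdot 14} = \sqrt{22375 + 14 \sqrt{2}}$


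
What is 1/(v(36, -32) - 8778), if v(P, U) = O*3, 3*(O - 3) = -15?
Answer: -1/8784 ≈ -0.00011384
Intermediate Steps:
O = -2 (O = 3 + (1/3)*(-15) = 3 - 5 = -2)
v(P, U) = -6 (v(P, U) = -2*3 = -6)
1/(v(36, -32) - 8778) = 1/(-6 - 8778) = 1/(-8784) = -1/8784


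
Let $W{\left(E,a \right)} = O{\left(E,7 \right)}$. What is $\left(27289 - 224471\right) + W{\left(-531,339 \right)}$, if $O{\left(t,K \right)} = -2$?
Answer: $-197184$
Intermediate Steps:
$W{\left(E,a \right)} = -2$
$\left(27289 - 224471\right) + W{\left(-531,339 \right)} = \left(27289 - 224471\right) - 2 = -197182 - 2 = -197184$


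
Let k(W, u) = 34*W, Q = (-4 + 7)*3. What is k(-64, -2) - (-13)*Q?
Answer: -2059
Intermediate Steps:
Q = 9 (Q = 3*3 = 9)
k(-64, -2) - (-13)*Q = 34*(-64) - (-13)*9 = -2176 - 1*(-117) = -2176 + 117 = -2059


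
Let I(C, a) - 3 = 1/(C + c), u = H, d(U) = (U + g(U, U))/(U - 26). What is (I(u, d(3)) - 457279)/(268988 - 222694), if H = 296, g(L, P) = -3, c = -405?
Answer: -49843085/5046046 ≈ -9.8777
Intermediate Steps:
d(U) = (-3 + U)/(-26 + U) (d(U) = (U - 3)/(U - 26) = (-3 + U)/(-26 + U))
u = 296
I(C, a) = 3 + 1/(-405 + C) (I(C, a) = 3 + 1/(C - 405) = 3 + 1/(-405 + C))
(I(u, d(3)) - 457279)/(268988 - 222694) = ((-1214 + 3*296)/(-405 + 296) - 457279)/(268988 - 222694) = ((-1214 + 888)/(-109) - 457279)/46294 = (-1/109*(-326) - 457279)*(1/46294) = (326/109 - 457279)*(1/46294) = -49843085/109*1/46294 = -49843085/5046046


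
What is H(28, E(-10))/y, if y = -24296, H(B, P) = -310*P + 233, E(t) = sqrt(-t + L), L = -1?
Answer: 697/24296 ≈ 0.028688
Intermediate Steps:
E(t) = sqrt(-1 - t) (E(t) = sqrt(-t - 1) = sqrt(-1 - t))
H(B, P) = 233 - 310*P
H(28, E(-10))/y = (233 - 310*sqrt(-1 - 1*(-10)))/(-24296) = (233 - 310*sqrt(-1 + 10))*(-1/24296) = (233 - 310*sqrt(9))*(-1/24296) = (233 - 310*3)*(-1/24296) = (233 - 930)*(-1/24296) = -697*(-1/24296) = 697/24296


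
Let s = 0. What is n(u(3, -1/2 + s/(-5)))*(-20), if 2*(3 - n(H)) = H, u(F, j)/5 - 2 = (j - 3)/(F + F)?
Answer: 65/6 ≈ 10.833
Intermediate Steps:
u(F, j) = 10 + 5*(-3 + j)/(2*F) (u(F, j) = 10 + 5*((j - 3)/(F + F)) = 10 + 5*((-3 + j)/((2*F))) = 10 + 5*((-3 + j)*(1/(2*F))) = 10 + 5*((-3 + j)/(2*F)) = 10 + 5*(-3 + j)/(2*F))
n(H) = 3 - H/2
n(u(3, -1/2 + s/(-5)))*(-20) = (3 - 5*(-3 + (-1/2 + 0/(-5)) + 4*3)/(4*3))*(-20) = (3 - 5*(-3 + (-1*1/2 + 0*(-1/5)) + 12)/(4*3))*(-20) = (3 - 5*(-3 + (-1/2 + 0) + 12)/(4*3))*(-20) = (3 - 5*(-3 - 1/2 + 12)/(4*3))*(-20) = (3 - 5*17/(4*3*2))*(-20) = (3 - 1/2*85/12)*(-20) = (3 - 85/24)*(-20) = -13/24*(-20) = 65/6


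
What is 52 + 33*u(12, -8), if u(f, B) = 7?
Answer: 283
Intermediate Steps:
52 + 33*u(12, -8) = 52 + 33*7 = 52 + 231 = 283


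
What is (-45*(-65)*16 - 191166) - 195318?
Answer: -339684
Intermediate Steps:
(-45*(-65)*16 - 191166) - 195318 = (2925*16 - 191166) - 195318 = (46800 - 191166) - 195318 = -144366 - 195318 = -339684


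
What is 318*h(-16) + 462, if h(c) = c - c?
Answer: 462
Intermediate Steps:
h(c) = 0
318*h(-16) + 462 = 318*0 + 462 = 0 + 462 = 462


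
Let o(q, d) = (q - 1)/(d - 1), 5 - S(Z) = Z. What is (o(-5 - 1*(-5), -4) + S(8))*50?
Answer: -140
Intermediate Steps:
S(Z) = 5 - Z
o(q, d) = (-1 + q)/(-1 + d)
(o(-5 - 1*(-5), -4) + S(8))*50 = ((-1 + (-5 - 1*(-5)))/(-1 - 4) + (5 - 1*8))*50 = ((-1 + (-5 + 5))/(-5) + (5 - 8))*50 = (-(-1 + 0)/5 - 3)*50 = (-⅕*(-1) - 3)*50 = (⅕ - 3)*50 = -14/5*50 = -140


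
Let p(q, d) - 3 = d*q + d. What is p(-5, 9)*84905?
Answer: -2801865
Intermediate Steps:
p(q, d) = 3 + d + d*q (p(q, d) = 3 + (d*q + d) = 3 + (d + d*q) = 3 + d + d*q)
p(-5, 9)*84905 = (3 + 9 + 9*(-5))*84905 = (3 + 9 - 45)*84905 = -33*84905 = -2801865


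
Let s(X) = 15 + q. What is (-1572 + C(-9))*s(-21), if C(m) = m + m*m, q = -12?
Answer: -4500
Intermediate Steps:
C(m) = m + m**2
s(X) = 3 (s(X) = 15 - 12 = 3)
(-1572 + C(-9))*s(-21) = (-1572 - 9*(1 - 9))*3 = (-1572 - 9*(-8))*3 = (-1572 + 72)*3 = -1500*3 = -4500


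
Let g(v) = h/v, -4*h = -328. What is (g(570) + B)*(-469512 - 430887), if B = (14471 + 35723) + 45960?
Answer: -8224824022823/95 ≈ -8.6577e+10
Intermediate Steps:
h = 82 (h = -¼*(-328) = 82)
B = 96154 (B = 50194 + 45960 = 96154)
g(v) = 82/v
(g(570) + B)*(-469512 - 430887) = (82/570 + 96154)*(-469512 - 430887) = (82*(1/570) + 96154)*(-900399) = (41/285 + 96154)*(-900399) = (27403931/285)*(-900399) = -8224824022823/95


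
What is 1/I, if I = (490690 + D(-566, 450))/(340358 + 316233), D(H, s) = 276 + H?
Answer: 656591/490400 ≈ 1.3389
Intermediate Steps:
I = 490400/656591 (I = (490690 + (276 - 566))/(340358 + 316233) = (490690 - 290)/656591 = 490400*(1/656591) = 490400/656591 ≈ 0.74689)
1/I = 1/(490400/656591) = 656591/490400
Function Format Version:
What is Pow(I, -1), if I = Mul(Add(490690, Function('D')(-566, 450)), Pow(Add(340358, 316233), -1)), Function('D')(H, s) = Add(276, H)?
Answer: Rational(656591, 490400) ≈ 1.3389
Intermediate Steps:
I = Rational(490400, 656591) (I = Mul(Add(490690, Add(276, -566)), Pow(Add(340358, 316233), -1)) = Mul(Add(490690, -290), Pow(656591, -1)) = Mul(490400, Rational(1, 656591)) = Rational(490400, 656591) ≈ 0.74689)
Pow(I, -1) = Pow(Rational(490400, 656591), -1) = Rational(656591, 490400)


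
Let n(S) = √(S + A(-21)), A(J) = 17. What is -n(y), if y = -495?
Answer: -I*√478 ≈ -21.863*I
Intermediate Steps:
n(S) = √(17 + S) (n(S) = √(S + 17) = √(17 + S))
-n(y) = -√(17 - 495) = -√(-478) = -I*√478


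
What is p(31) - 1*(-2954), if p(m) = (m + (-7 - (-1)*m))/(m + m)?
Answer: 183203/62 ≈ 2954.9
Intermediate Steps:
p(m) = (-7 + 2*m)/(2*m) (p(m) = (m + (-7 + m))/((2*m)) = (-7 + 2*m)*(1/(2*m)) = (-7 + 2*m)/(2*m))
p(31) - 1*(-2954) = (-7/2 + 31)/31 - 1*(-2954) = (1/31)*(55/2) + 2954 = 55/62 + 2954 = 183203/62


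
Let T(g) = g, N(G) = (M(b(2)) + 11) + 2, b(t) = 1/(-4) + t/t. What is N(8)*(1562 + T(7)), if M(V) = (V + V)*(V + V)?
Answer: 95709/4 ≈ 23927.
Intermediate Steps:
b(t) = ¾ (b(t) = 1*(-¼) + 1 = -¼ + 1 = ¾)
M(V) = 4*V² (M(V) = (2*V)*(2*V) = 4*V²)
N(G) = 61/4 (N(G) = (4*(¾)² + 11) + 2 = (4*(9/16) + 11) + 2 = (9/4 + 11) + 2 = 53/4 + 2 = 61/4)
N(8)*(1562 + T(7)) = 61*(1562 + 7)/4 = (61/4)*1569 = 95709/4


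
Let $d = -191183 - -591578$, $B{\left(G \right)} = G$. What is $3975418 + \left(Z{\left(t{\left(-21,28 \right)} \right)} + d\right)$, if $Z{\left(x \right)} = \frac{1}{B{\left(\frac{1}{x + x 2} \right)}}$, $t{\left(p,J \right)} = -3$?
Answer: $4375804$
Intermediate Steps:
$d = 400395$ ($d = -191183 + 591578 = 400395$)
$Z{\left(x \right)} = 3 x$ ($Z{\left(x \right)} = \frac{1}{\frac{1}{x + x 2}} = \frac{1}{\frac{1}{x + 2 x}} = \frac{1}{\frac{1}{3 x}} = \frac{1}{\frac{1}{3} \frac{1}{x}} = 3 x$)
$3975418 + \left(Z{\left(t{\left(-21,28 \right)} \right)} + d\right) = 3975418 + \left(3 \left(-3\right) + 400395\right) = 3975418 + \left(-9 + 400395\right) = 3975418 + 400386 = 4375804$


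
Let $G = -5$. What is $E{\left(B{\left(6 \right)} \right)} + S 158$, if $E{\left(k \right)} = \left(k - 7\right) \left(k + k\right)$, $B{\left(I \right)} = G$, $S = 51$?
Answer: $8178$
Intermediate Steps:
$B{\left(I \right)} = -5$
$E{\left(k \right)} = 2 k \left(-7 + k\right)$ ($E{\left(k \right)} = \left(-7 + k\right) 2 k = 2 k \left(-7 + k\right)$)
$E{\left(B{\left(6 \right)} \right)} + S 158 = 2 \left(-5\right) \left(-7 - 5\right) + 51 \cdot 158 = 2 \left(-5\right) \left(-12\right) + 8058 = 120 + 8058 = 8178$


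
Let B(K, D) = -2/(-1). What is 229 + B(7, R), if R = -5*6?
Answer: 231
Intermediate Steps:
R = -30
B(K, D) = 2 (B(K, D) = -2*(-1) = 2)
229 + B(7, R) = 229 + 2 = 231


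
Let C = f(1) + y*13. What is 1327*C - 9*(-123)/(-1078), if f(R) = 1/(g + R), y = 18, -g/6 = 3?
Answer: 5689103543/18326 ≈ 3.1044e+5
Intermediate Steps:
g = -18 (g = -6*3 = -18)
f(R) = 1/(-18 + R)
C = 3977/17 (C = 1/(-18 + 1) + 18*13 = 1/(-17) + 234 = -1/17 + 234 = 3977/17 ≈ 233.94)
1327*C - 9*(-123)/(-1078) = 1327*(3977/17) - 9*(-123)/(-1078) = 5277479/17 + 1107*(-1/1078) = 5277479/17 - 1107/1078 = 5689103543/18326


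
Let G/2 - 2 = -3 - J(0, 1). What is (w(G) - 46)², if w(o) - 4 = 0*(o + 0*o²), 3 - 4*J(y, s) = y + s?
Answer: 1764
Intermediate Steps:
J(y, s) = ¾ - s/4 - y/4 (J(y, s) = ¾ - (y + s)/4 = ¾ - (s + y)/4 = ¾ + (-s/4 - y/4) = ¾ - s/4 - y/4)
G = -3 (G = 4 + 2*(-3 - (¾ - ¼*1 - ¼*0)) = 4 + 2*(-3 - (¾ - ¼ + 0)) = 4 + 2*(-3 - 1*½) = 4 + 2*(-3 - ½) = 4 + 2*(-7/2) = 4 - 7 = -3)
w(o) = 4 (w(o) = 4 + 0*(o + 0*o²) = 4 + 0*(o + 0) = 4 + 0*o = 4 + 0 = 4)
(w(G) - 46)² = (4 - 46)² = (-42)² = 1764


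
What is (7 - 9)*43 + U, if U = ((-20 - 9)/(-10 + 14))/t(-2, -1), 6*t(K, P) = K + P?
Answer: -143/2 ≈ -71.500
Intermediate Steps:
t(K, P) = K/6 + P/6 (t(K, P) = (K + P)/6 = K/6 + P/6)
U = 29/2 (U = ((-20 - 9)/(-10 + 14))/((⅙)*(-2) + (⅙)*(-1)) = (-29/4)/(-⅓ - ⅙) = (-29*¼)/(-½) = -29/4*(-2) = 29/2 ≈ 14.500)
(7 - 9)*43 + U = (7 - 9)*43 + 29/2 = -2*43 + 29/2 = -86 + 29/2 = -143/2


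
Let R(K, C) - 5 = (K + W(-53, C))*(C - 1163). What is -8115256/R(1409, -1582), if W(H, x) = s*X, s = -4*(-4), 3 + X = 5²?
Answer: 2028814/1208485 ≈ 1.6788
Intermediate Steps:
X = 22 (X = -3 + 5² = -3 + 25 = 22)
s = 16
W(H, x) = 352 (W(H, x) = 16*22 = 352)
R(K, C) = 5 + (-1163 + C)*(352 + K) (R(K, C) = 5 + (K + 352)*(C - 1163) = 5 + (352 + K)*(-1163 + C) = 5 + (-1163 + C)*(352 + K))
-8115256/R(1409, -1582) = -8115256/(-409371 - 1163*1409 + 352*(-1582) - 1582*1409) = -8115256/(-409371 - 1638667 - 556864 - 2229038) = -8115256/(-4833940) = -8115256*(-1/4833940) = 2028814/1208485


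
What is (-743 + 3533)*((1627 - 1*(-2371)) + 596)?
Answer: 12817260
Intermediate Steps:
(-743 + 3533)*((1627 - 1*(-2371)) + 596) = 2790*((1627 + 2371) + 596) = 2790*(3998 + 596) = 2790*4594 = 12817260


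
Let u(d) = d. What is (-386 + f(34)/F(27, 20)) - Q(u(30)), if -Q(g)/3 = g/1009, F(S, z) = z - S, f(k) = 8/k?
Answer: -46340732/120071 ≈ -385.94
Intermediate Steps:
Q(g) = -3*g/1009
(-386 + f(34)/F(27, 20)) - Q(u(30)) = (-386 + (8/34)/(20 - 1*27)) - (-3)*30/1009 = (-386 + (8*(1/34))/(20 - 27)) - 1*(-90/1009) = (-386 + (4/17)/(-7)) + 90/1009 = (-386 - ⅐*4/17) + 90/1009 = (-386 - 4/119) + 90/1009 = -45938/119 + 90/1009 = -46340732/120071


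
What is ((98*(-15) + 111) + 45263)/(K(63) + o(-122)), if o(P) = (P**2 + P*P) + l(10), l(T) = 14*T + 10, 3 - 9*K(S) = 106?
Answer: 395136/269159 ≈ 1.4680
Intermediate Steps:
K(S) = -103/9 (K(S) = 1/3 - 1/9*106 = 1/3 - 106/9 = -103/9)
l(T) = 10 + 14*T
o(P) = 150 + 2*P**2 (o(P) = (P**2 + P*P) + (10 + 14*10) = (P**2 + P**2) + (10 + 140) = 2*P**2 + 150 = 150 + 2*P**2)
((98*(-15) + 111) + 45263)/(K(63) + o(-122)) = ((98*(-15) + 111) + 45263)/(-103/9 + (150 + 2*(-122)**2)) = ((-1470 + 111) + 45263)/(-103/9 + (150 + 2*14884)) = (-1359 + 45263)/(-103/9 + (150 + 29768)) = 43904/(-103/9 + 29918) = 43904/(269159/9) = 43904*(9/269159) = 395136/269159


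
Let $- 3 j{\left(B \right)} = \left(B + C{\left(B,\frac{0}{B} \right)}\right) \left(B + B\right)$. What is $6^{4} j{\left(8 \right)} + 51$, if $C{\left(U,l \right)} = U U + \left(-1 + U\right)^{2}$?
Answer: $-836301$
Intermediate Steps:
$C{\left(U,l \right)} = U^{2} + \left(-1 + U\right)^{2}$
$j{\left(B \right)} = - \frac{2 B \left(B + B^{2} + \left(-1 + B\right)^{2}\right)}{3}$ ($j{\left(B \right)} = - \frac{\left(B + \left(B^{2} + \left(-1 + B\right)^{2}\right)\right) \left(B + B\right)}{3} = - \frac{\left(B + B^{2} + \left(-1 + B\right)^{2}\right) 2 B}{3} = - \frac{2 B \left(B + B^{2} + \left(-1 + B\right)^{2}\right)}{3}$)
$6^{4} j{\left(8 \right)} + 51 = 6^{4} \cdot \frac{2}{3} \cdot 8 \left(-1 + 8 - 2 \cdot 8^{2}\right) + 51 = 1296 \cdot \frac{2}{3} \cdot 8 \left(-1 + 8 - 128\right) + 51 = 1296 \cdot \frac{2}{3} \cdot 8 \left(-121\right) + 51 = 1296 \left(- \frac{1936}{3}\right) + 51 = -836352 + 51 = -836301$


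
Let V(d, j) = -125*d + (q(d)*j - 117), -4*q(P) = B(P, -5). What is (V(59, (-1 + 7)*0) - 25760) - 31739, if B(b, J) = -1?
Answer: -64991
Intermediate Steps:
q(P) = ¼ (q(P) = -¼*(-1) = ¼)
V(d, j) = -117 - 125*d + j/4 (V(d, j) = -125*d + (j/4 - 117) = -125*d + (-117 + j/4) = -117 - 125*d + j/4)
(V(59, (-1 + 7)*0) - 25760) - 31739 = ((-117 - 125*59 + ((-1 + 7)*0)/4) - 25760) - 31739 = ((-117 - 7375 + (6*0)/4) - 25760) - 31739 = ((-117 - 7375 + (¼)*0) - 25760) - 31739 = ((-117 - 7375 + 0) - 25760) - 31739 = (-7492 - 25760) - 31739 = -33252 - 31739 = -64991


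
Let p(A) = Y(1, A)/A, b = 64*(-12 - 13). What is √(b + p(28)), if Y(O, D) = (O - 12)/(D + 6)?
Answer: I*√362524218/476 ≈ 40.0*I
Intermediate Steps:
Y(O, D) = (-12 + O)/(6 + D)
b = -1600 (b = 64*(-25) = -1600)
p(A) = -11/(A*(6 + A)) (p(A) = ((-12 + 1)/(6 + A))/A = (-11/(6 + A))/A = -11/(A*(6 + A)))
√(b + p(28)) = √(-1600 - 11/(28*(6 + 28))) = √(-1600 - 11*1/28/34) = √(-1600 - 11*1/28*1/34) = √(-1600 - 11/952) = √(-1523211/952) = I*√362524218/476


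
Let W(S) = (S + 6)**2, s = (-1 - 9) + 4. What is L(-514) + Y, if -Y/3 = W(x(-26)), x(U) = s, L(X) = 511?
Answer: 511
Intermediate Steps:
s = -6 (s = -10 + 4 = -6)
x(U) = -6
W(S) = (6 + S)**2
Y = 0 (Y = -3*(6 - 6)**2 = -3*0**2 = -3*0 = 0)
L(-514) + Y = 511 + 0 = 511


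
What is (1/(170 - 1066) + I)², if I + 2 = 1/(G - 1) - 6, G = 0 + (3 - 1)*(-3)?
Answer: 53246209/802816 ≈ 66.324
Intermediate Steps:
G = -6 (G = 0 + 2*(-3) = 0 - 6 = -6)
I = -57/7 (I = -2 + (1/(-6 - 1) - 6) = -2 + (1/(-7) - 6) = -2 + (-⅐*1 - 6) = -2 + (-⅐ - 6) = -2 - 43/7 = -57/7 ≈ -8.1429)
(1/(170 - 1066) + I)² = (1/(170 - 1066) - 57/7)² = (1/(-896) - 57/7)² = (-1/896 - 57/7)² = (-7297/896)² = 53246209/802816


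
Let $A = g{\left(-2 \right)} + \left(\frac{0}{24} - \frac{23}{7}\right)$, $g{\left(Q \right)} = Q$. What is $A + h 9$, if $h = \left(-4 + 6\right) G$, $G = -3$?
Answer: $- \frac{415}{7} \approx -59.286$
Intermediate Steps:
$h = -6$ ($h = \left(-4 + 6\right) \left(-3\right) = 2 \left(-3\right) = -6$)
$A = - \frac{37}{7}$ ($A = -2 + \left(\frac{0}{24} - \frac{23}{7}\right) = -2 + \left(0 \cdot \frac{1}{24} - \frac{23}{7}\right) = -2 + \left(0 - \frac{23}{7}\right) = -2 - \frac{23}{7} = - \frac{37}{7} \approx -5.2857$)
$A + h 9 = - \frac{37}{7} - 54 = - \frac{415}{7}$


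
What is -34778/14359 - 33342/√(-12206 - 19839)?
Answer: -34778/14359 + 33342*I*√32045/32045 ≈ -2.422 + 186.26*I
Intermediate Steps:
-34778/14359 - 33342/√(-12206 - 19839) = -34778*1/14359 - 33342*(-I*√32045/32045) = -34778/14359 - 33342*(-I*√32045/32045) = -34778/14359 - (-33342)*I*√32045/32045 = -34778/14359 + 33342*I*√32045/32045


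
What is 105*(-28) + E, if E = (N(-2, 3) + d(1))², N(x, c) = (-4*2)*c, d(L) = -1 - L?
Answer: -2264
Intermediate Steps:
N(x, c) = -8*c
E = 676 (E = (-8*3 + (-1 - 1*1))² = (-24 + (-1 - 1))² = (-24 - 2)² = (-26)² = 676)
105*(-28) + E = 105*(-28) + 676 = -2940 + 676 = -2264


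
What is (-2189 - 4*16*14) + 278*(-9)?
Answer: -5587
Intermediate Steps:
(-2189 - 4*16*14) + 278*(-9) = (-2189 - 64*14) - 2502 = (-2189 - 896) - 2502 = -3085 - 2502 = -5587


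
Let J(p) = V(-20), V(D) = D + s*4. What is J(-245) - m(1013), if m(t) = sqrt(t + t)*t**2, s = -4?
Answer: -36 - 1026169*sqrt(2026) ≈ -4.6189e+7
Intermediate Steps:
V(D) = -16 + D (V(D) = D - 4*4 = D - 16 = -16 + D)
m(t) = sqrt(2)*t**(5/2) (m(t) = sqrt(2*t)*t**2 = (sqrt(2)*sqrt(t))*t**2 = sqrt(2)*t**(5/2))
J(p) = -36 (J(p) = -16 - 20 = -36)
J(-245) - m(1013) = -36 - sqrt(2)*1013**(5/2) = -36 - sqrt(2)*1026169*sqrt(1013) = -36 - 1026169*sqrt(2026)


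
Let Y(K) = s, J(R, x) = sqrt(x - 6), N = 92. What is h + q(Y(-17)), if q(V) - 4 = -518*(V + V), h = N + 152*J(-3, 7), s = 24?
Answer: -24616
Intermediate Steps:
J(R, x) = sqrt(-6 + x)
Y(K) = 24
h = 244 (h = 92 + 152*sqrt(-6 + 7) = 92 + 152*sqrt(1) = 92 + 152*1 = 92 + 152 = 244)
q(V) = 4 - 1036*V (q(V) = 4 - 518*(V + V) = 4 - 1036*V)
h + q(Y(-17)) = 244 + (4 - 1036*24) = 244 + (4 - 24864) = 244 - 24860 = -24616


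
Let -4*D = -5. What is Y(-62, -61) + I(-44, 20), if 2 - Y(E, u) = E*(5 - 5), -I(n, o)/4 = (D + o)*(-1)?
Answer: 87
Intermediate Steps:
D = 5/4 (D = -1/4*(-5) = 5/4 ≈ 1.2500)
I(n, o) = 5 + 4*o (I(n, o) = -4*(5/4 + o)*(-1) = -4*(-5/4 - o) = 5 + 4*o)
Y(E, u) = 2 (Y(E, u) = 2 - E*(5 - 5) = 2 - E*0 = 2 - 1*0 = 2 + 0 = 2)
Y(-62, -61) + I(-44, 20) = 2 + (5 + 4*20) = 2 + (5 + 80) = 2 + 85 = 87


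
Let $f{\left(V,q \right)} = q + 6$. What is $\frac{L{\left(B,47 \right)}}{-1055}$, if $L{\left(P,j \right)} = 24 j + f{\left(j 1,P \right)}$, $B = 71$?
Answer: $- \frac{241}{211} \approx -1.1422$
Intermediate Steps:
$f{\left(V,q \right)} = 6 + q$
$L{\left(P,j \right)} = 6 + P + 24 j$ ($L{\left(P,j \right)} = 24 j + \left(6 + P\right) = 6 + P + 24 j$)
$\frac{L{\left(B,47 \right)}}{-1055} = \frac{6 + 71 + 24 \cdot 47}{-1055} = \left(6 + 71 + 1128\right) \left(- \frac{1}{1055}\right) = 1205 \left(- \frac{1}{1055}\right) = - \frac{241}{211}$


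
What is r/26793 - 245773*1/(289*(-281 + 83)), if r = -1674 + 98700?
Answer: 122596139/15486354 ≈ 7.9164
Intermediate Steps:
r = 97026
r/26793 - 245773*1/(289*(-281 + 83)) = 97026/26793 - 245773*1/(289*(-281 + 83)) = 97026*(1/26793) - 245773/(289*(-198)) = 32342/8931 - 245773/(-57222) = 32342/8931 - 245773*(-1/57222) = 32342/8931 + 22343/5202 = 122596139/15486354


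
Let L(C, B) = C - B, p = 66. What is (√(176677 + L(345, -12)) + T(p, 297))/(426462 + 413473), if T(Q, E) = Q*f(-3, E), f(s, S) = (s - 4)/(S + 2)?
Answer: -462/251140565 + √177034/839935 ≈ 0.00049910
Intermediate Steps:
f(s, S) = (-4 + s)/(2 + S)
T(Q, E) = -7*Q/(2 + E) (T(Q, E) = Q*((-4 - 3)/(2 + E)) = Q*(-7/(2 + E)) = -7*Q/(2 + E))
(√(176677 + L(345, -12)) + T(p, 297))/(426462 + 413473) = (√(176677 + (345 - 1*(-12))) - 7*66/(2 + 297))/(426462 + 413473) = (√(176677 + (345 + 12)) - 7*66/299)/839935 = (√(176677 + 357) - 7*66*1/299)*(1/839935) = (√177034 - 462/299)*(1/839935) = (-462/299 + √177034)*(1/839935) = -462/251140565 + √177034/839935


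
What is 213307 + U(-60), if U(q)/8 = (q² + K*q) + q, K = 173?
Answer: 158587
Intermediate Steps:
U(q) = 8*q² + 1392*q (U(q) = 8*((q² + 173*q) + q) = 8*(q² + 174*q) = 8*q² + 1392*q)
213307 + U(-60) = 213307 + 8*(-60)*(174 - 60) = 213307 + 8*(-60)*114 = 213307 - 54720 = 158587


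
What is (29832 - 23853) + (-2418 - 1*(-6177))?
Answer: 9738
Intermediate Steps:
(29832 - 23853) + (-2418 - 1*(-6177)) = 5979 + (-2418 + 6177) = 5979 + 3759 = 9738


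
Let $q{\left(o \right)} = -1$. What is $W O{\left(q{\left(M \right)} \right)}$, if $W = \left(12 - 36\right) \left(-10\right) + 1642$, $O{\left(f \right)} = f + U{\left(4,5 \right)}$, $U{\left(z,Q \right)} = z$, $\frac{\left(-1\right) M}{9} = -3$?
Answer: $5646$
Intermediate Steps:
$M = 27$ ($M = \left(-9\right) \left(-3\right) = 27$)
$O{\left(f \right)} = 4 + f$ ($O{\left(f \right)} = f + 4 = 4 + f$)
$W = 1882$ ($W = \left(-24\right) \left(-10\right) + 1642 = 240 + 1642 = 1882$)
$W O{\left(q{\left(M \right)} \right)} = 1882 \left(4 - 1\right) = 1882 \cdot 3 = 5646$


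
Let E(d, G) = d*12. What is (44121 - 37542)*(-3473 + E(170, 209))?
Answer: -9427707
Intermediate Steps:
E(d, G) = 12*d
(44121 - 37542)*(-3473 + E(170, 209)) = (44121 - 37542)*(-3473 + 12*170) = 6579*(-3473 + 2040) = 6579*(-1433) = -9427707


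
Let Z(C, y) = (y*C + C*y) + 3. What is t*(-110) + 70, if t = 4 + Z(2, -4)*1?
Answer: 1060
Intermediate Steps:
Z(C, y) = 3 + 2*C*y (Z(C, y) = (C*y + C*y) + 3 = 2*C*y + 3 = 3 + 2*C*y)
t = -9 (t = 4 + (3 + 2*2*(-4))*1 = 4 + (3 - 16)*1 = 4 - 13*1 = 4 - 13 = -9)
t*(-110) + 70 = -9*(-110) + 70 = 990 + 70 = 1060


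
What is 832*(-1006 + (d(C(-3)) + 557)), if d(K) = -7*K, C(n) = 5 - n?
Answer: -420160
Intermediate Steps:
832*(-1006 + (d(C(-3)) + 557)) = 832*(-1006 + (-7*(5 - 1*(-3)) + 557)) = 832*(-1006 + (-7*(5 + 3) + 557)) = 832*(-1006 + (-7*8 + 557)) = 832*(-1006 + (-56 + 557)) = 832*(-1006 + 501) = 832*(-505) = -420160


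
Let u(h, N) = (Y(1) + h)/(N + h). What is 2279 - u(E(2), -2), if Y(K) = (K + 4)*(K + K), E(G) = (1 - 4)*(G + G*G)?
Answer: 11393/5 ≈ 2278.6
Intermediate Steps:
E(G) = -3*G - 3*G**2 (E(G) = -3*(G + G**2) = -3*G - 3*G**2)
Y(K) = 2*K*(4 + K) (Y(K) = (4 + K)*(2*K) = 2*K*(4 + K))
u(h, N) = (10 + h)/(N + h) (u(h, N) = (2*1*(4 + 1) + h)/(N + h) = (2*1*5 + h)/(N + h) = (10 + h)/(N + h))
2279 - u(E(2), -2) = 2279 - (10 - 3*2*(1 + 2))/(-2 - 3*2*(1 + 2)) = 2279 - (10 - 3*2*3)/(-2 - 3*2*3) = 2279 - (10 - 18)/(-2 - 18) = 2279 - (-8)/(-20) = 2279 - (-1)*(-8)/20 = 2279 - 1*2/5 = 2279 - 2/5 = 11393/5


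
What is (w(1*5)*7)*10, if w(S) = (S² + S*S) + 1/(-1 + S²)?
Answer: 42035/12 ≈ 3502.9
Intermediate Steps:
w(S) = 1/(-1 + S²) + 2*S² (w(S) = (S² + S²) + 1/(-1 + S²) = 2*S² + 1/(-1 + S²) = 1/(-1 + S²) + 2*S²)
(w(1*5)*7)*10 = (((1 - 2*(1*5)² + 2*(1*5)⁴)/(-1 + (1*5)²))*7)*10 = (((1 - 2*5² + 2*5⁴)/(-1 + 5²))*7)*10 = (((1 - 2*25 + 2*625)/(-1 + 25))*7)*10 = (((1 - 50 + 1250)/24)*7)*10 = (((1/24)*1201)*7)*10 = ((1201/24)*7)*10 = (8407/24)*10 = 42035/12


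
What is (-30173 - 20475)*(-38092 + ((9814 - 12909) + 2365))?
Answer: 1966256656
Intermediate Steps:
(-30173 - 20475)*(-38092 + ((9814 - 12909) + 2365)) = -50648*(-38092 + (-3095 + 2365)) = -50648*(-38092 - 730) = -50648*(-38822) = 1966256656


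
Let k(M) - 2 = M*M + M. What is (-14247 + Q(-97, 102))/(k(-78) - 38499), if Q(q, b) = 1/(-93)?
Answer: 1324972/3021663 ≈ 0.43849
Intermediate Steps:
Q(q, b) = -1/93
k(M) = 2 + M + M**2 (k(M) = 2 + (M*M + M) = 2 + (M**2 + M) = 2 + (M + M**2) = 2 + M + M**2)
(-14247 + Q(-97, 102))/(k(-78) - 38499) = (-14247 - 1/93)/((2 - 78 + (-78)**2) - 38499) = -1324972/(93*((2 - 78 + 6084) - 38499)) = -1324972/(93*(6008 - 38499)) = -1324972/93/(-32491) = -1324972/93*(-1/32491) = 1324972/3021663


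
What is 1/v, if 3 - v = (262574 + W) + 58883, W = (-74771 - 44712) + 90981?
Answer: -1/292952 ≈ -3.4135e-6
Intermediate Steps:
W = -28502 (W = -119483 + 90981 = -28502)
v = -292952 (v = 3 - ((262574 - 28502) + 58883) = 3 - (234072 + 58883) = 3 - 1*292955 = 3 - 292955 = -292952)
1/v = 1/(-292952) = -1/292952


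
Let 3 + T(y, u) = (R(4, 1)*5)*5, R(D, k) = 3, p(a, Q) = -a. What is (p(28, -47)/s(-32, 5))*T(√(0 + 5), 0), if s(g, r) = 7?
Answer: -288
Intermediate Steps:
T(y, u) = 72 (T(y, u) = -3 + (3*5)*5 = -3 + 15*5 = -3 + 75 = 72)
(p(28, -47)/s(-32, 5))*T(√(0 + 5), 0) = (-1*28/7)*72 = -28*⅐*72 = -4*72 = -288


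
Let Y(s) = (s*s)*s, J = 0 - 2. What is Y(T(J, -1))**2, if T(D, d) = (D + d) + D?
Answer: 15625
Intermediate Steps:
J = -2
T(D, d) = d + 2*D
Y(s) = s**3 (Y(s) = s**2*s = s**3)
Y(T(J, -1))**2 = ((-1 + 2*(-2))**3)**2 = ((-1 - 4)**3)**2 = ((-5)**3)**2 = (-125)**2 = 15625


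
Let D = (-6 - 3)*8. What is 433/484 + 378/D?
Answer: -527/121 ≈ -4.3554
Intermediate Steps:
D = -72 (D = -9*8 = -72)
433/484 + 378/D = 433/484 + 378/(-72) = 433*(1/484) + 378*(-1/72) = 433/484 - 21/4 = -527/121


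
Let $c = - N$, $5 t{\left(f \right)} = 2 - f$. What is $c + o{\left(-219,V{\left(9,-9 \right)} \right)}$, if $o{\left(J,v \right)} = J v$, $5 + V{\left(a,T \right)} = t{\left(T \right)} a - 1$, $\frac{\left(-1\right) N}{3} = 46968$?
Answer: $\frac{689409}{5} \approx 1.3788 \cdot 10^{5}$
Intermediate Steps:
$t{\left(f \right)} = \frac{2}{5} - \frac{f}{5}$ ($t{\left(f \right)} = \frac{2 - f}{5} = \frac{2}{5} - \frac{f}{5}$)
$N = -140904$ ($N = \left(-3\right) 46968 = -140904$)
$V{\left(a,T \right)} = -6 + a \left(\frac{2}{5} - \frac{T}{5}\right)$ ($V{\left(a,T \right)} = -5 + \left(\left(\frac{2}{5} - \frac{T}{5}\right) a - 1\right) = -5 + \left(a \left(\frac{2}{5} - \frac{T}{5}\right) - 1\right) = -5 + \left(-1 + a \left(\frac{2}{5} - \frac{T}{5}\right)\right) = -6 + a \left(\frac{2}{5} - \frac{T}{5}\right)$)
$c = 140904$ ($c = \left(-1\right) \left(-140904\right) = 140904$)
$c + o{\left(-219,V{\left(9,-9 \right)} \right)} = 140904 - 219 \left(-6 - \frac{9 \left(-2 - 9\right)}{5}\right) = 140904 - 219 \left(-6 - \frac{9}{5} \left(-11\right)\right) = 140904 - 219 \left(-6 + \frac{99}{5}\right) = 140904 - \frac{15111}{5} = \frac{689409}{5}$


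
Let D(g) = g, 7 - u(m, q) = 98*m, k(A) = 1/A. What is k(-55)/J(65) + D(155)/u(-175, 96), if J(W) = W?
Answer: 536968/61336275 ≈ 0.0087545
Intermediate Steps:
u(m, q) = 7 - 98*m
k(-55)/J(65) + D(155)/u(-175, 96) = 1/(-55*65) + 155/(7 - 98*(-175)) = -1/55*1/65 + 155/(7 + 17150) = -1/3575 + 155/17157 = 536968/61336275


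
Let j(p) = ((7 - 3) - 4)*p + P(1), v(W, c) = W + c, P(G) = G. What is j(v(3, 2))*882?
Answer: 882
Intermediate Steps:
j(p) = 1 (j(p) = ((7 - 3) - 4)*p + 1 = (4 - 4)*p + 1 = 0*p + 1 = 0 + 1 = 1)
j(v(3, 2))*882 = 1*882 = 882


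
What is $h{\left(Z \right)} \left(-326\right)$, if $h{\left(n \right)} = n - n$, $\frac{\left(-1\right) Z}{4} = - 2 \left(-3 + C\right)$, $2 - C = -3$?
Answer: $0$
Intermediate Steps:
$C = 5$ ($C = 2 - -3 = 2 + 3 = 5$)
$Z = 16$ ($Z = - 4 \left(- 2 \left(-3 + 5\right)\right) = - 4 \left(\left(-2\right) 2\right) = \left(-4\right) \left(-4\right) = 16$)
$h{\left(n \right)} = 0$
$h{\left(Z \right)} \left(-326\right) = 0 \left(-326\right) = 0$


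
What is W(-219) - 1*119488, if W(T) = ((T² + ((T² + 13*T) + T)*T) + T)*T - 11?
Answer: 2142634098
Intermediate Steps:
W(T) = -11 + T*(T + T² + T*(T² + 14*T)) (W(T) = ((T² + (T² + 14*T)*T) + T)*T - 11 = ((T² + T*(T² + 14*T)) + T)*T - 11 = (T + T² + T*(T² + 14*T))*T - 11 = T*(T + T² + T*(T² + 14*T)) - 11 = -11 + T*(T + T² + T*(T² + 14*T)))
W(-219) - 1*119488 = (-11 + (-219)² + (-219)⁴ + 15*(-219)³) - 1*119488 = (-11 + 47961 + 2300257521 + 15*(-10503459)) - 119488 = (-11 + 47961 + 2300257521 - 157551885) - 119488 = 2142753586 - 119488 = 2142634098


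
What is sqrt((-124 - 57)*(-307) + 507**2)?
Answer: 2*sqrt(78154) ≈ 559.12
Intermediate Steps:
sqrt((-124 - 57)*(-307) + 507**2) = sqrt(-181*(-307) + 257049) = sqrt(55567 + 257049) = sqrt(312616) = 2*sqrt(78154)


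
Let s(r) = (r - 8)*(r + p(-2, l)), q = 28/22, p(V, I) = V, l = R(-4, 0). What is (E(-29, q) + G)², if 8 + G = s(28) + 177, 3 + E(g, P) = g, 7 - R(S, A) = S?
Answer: 431649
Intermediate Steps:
R(S, A) = 7 - S
l = 11 (l = 7 - 1*(-4) = 7 + 4 = 11)
q = 14/11 (q = 28*(1/22) = 14/11 ≈ 1.2727)
s(r) = (-8 + r)*(-2 + r) (s(r) = (r - 8)*(r - 2) = (-8 + r)*(-2 + r))
E(g, P) = -3 + g
G = 689 (G = -8 + ((16 + 28² - 10*28) + 177) = -8 + ((16 + 784 - 280) + 177) = -8 + (520 + 177) = -8 + 697 = 689)
(E(-29, q) + G)² = ((-3 - 29) + 689)² = (-32 + 689)² = 657² = 431649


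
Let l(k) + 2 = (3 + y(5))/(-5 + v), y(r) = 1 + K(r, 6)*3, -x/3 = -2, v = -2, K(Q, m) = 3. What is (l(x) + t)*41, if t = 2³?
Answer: 1189/7 ≈ 169.86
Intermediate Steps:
x = 6 (x = -3*(-2) = 6)
y(r) = 10 (y(r) = 1 + 3*3 = 1 + 9 = 10)
l(k) = -27/7 (l(k) = -2 + (3 + 10)/(-5 - 2) = -2 + 13/(-7) = -2 + 13*(-⅐) = -2 - 13/7 = -27/7)
t = 8
(l(x) + t)*41 = (-27/7 + 8)*41 = (29/7)*41 = 1189/7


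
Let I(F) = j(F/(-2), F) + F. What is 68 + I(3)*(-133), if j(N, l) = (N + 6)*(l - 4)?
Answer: 535/2 ≈ 267.50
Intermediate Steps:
j(N, l) = (-4 + l)*(6 + N) (j(N, l) = (6 + N)*(-4 + l) = (-4 + l)*(6 + N))
I(F) = -24 + 9*F - F²/2 (I(F) = (-24 - 4*F/(-2) + 6*F + (F/(-2))*F) + F = (-24 - 4*F*(-1)/2 + 6*F + (F*(-½))*F) + F = (-24 - (-2)*F + 6*F + (-F/2)*F) + F = (-24 + 2*F + 6*F - F²/2) + F = (-24 + 8*F - F²/2) + F = -24 + 9*F - F²/2)
68 + I(3)*(-133) = 68 + (-24 + 9*3 - ½*3²)*(-133) = 68 + (-24 + 27 - ½*9)*(-133) = 68 + (-24 + 27 - 9/2)*(-133) = 68 - 3/2*(-133) = 68 + 399/2 = 535/2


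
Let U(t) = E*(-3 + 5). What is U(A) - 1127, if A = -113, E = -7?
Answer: -1141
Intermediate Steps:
U(t) = -14 (U(t) = -7*(-3 + 5) = -7*2 = -14)
U(A) - 1127 = -14 - 1127 = -1141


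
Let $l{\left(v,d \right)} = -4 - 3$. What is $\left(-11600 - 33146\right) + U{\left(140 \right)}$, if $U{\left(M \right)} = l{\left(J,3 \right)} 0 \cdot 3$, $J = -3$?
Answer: $-44746$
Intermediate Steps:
$l{\left(v,d \right)} = -7$ ($l{\left(v,d \right)} = -4 - 3 = -7$)
$U{\left(M \right)} = 0$ ($U{\left(M \right)} = \left(-7\right) 0 \cdot 3 = 0 \cdot 3 = 0$)
$\left(-11600 - 33146\right) + U{\left(140 \right)} = \left(-11600 - 33146\right) + 0 = -44746 + 0 = -44746$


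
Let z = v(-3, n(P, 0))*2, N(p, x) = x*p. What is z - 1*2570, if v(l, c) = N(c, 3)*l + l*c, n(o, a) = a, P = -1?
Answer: -2570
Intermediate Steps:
N(p, x) = p*x
v(l, c) = 4*c*l (v(l, c) = (c*3)*l + l*c = (3*c)*l + c*l = 3*c*l + c*l = 4*c*l)
z = 0 (z = (4*0*(-3))*2 = 0*2 = 0)
z - 1*2570 = 0 - 1*2570 = 0 - 2570 = -2570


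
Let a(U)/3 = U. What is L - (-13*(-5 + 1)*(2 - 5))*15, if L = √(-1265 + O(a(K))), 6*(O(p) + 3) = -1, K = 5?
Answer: 2340 + I*√45654/6 ≈ 2340.0 + 35.611*I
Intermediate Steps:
a(U) = 3*U
O(p) = -19/6 (O(p) = -3 + (⅙)*(-1) = -3 - ⅙ = -19/6)
L = I*√45654/6 (L = √(-1265 - 19/6) = √(-7609/6) = I*√45654/6 ≈ 35.611*I)
L - (-13*(-5 + 1)*(2 - 5))*15 = I*√45654/6 - (-13*(-5 + 1)*(2 - 5))*15 = I*√45654/6 - (-(-52)*(-3))*15 = I*√45654/6 - (-13*12)*15 = I*√45654/6 - (-156)*15 = I*√45654/6 - 1*(-2340) = I*√45654/6 + 2340 = 2340 + I*√45654/6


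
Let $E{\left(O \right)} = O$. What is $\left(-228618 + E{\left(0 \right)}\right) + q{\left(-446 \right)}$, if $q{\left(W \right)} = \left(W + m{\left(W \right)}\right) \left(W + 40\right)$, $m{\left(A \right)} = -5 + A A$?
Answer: $-80805408$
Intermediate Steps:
$m{\left(A \right)} = -5 + A^{2}$
$q{\left(W \right)} = \left(40 + W\right) \left(-5 + W + W^{2}\right)$ ($q{\left(W \right)} = \left(W + \left(-5 + W^{2}\right)\right) \left(W + 40\right) = \left(-5 + W + W^{2}\right) \left(40 + W\right) = \left(40 + W\right) \left(-5 + W + W^{2}\right)$)
$\left(-228618 + E{\left(0 \right)}\right) + q{\left(-446 \right)} = \left(-228618 + 0\right) + \left(-200 + \left(-446\right)^{3} + 35 \left(-446\right) + 41 \left(-446\right)^{2}\right) = -228618 - 80576790 = -80805408$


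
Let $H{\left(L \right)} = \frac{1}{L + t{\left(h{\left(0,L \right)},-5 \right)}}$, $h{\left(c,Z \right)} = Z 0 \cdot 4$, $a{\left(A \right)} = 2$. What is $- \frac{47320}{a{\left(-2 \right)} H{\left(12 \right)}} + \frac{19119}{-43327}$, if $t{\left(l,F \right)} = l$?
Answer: $- \frac{12301420959}{43327} \approx -2.8392 \cdot 10^{5}$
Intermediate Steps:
$h{\left(c,Z \right)} = 0$ ($h{\left(c,Z \right)} = 0 \cdot 4 = 0$)
$H{\left(L \right)} = \frac{1}{L}$ ($H{\left(L \right)} = \frac{1}{L + 0} = \frac{1}{L}$)
$- \frac{47320}{a{\left(-2 \right)} H{\left(12 \right)}} + \frac{19119}{-43327} = - \frac{47320}{2 \cdot \frac{1}{12}} + \frac{19119}{-43327} = - \frac{47320}{2 \cdot \frac{1}{12}} + 19119 \left(- \frac{1}{43327}\right) = - 47320 \frac{1}{\frac{1}{6}} - \frac{19119}{43327} = \left(-47320\right) 6 - \frac{19119}{43327} = -283920 - \frac{19119}{43327} = - \frac{12301420959}{43327}$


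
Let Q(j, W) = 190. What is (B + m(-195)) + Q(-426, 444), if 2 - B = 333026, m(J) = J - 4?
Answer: -333033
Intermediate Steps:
m(J) = -4 + J
B = -333024 (B = 2 - 1*333026 = 2 - 333026 = -333024)
(B + m(-195)) + Q(-426, 444) = (-333024 + (-4 - 195)) + 190 = (-333024 - 199) + 190 = -333223 + 190 = -333033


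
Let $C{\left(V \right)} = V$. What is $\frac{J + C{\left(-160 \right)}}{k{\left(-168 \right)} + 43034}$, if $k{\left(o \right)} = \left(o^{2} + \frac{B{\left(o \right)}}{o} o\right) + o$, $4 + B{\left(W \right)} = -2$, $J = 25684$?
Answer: $\frac{6381}{17771} \approx 0.35907$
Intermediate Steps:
$B{\left(W \right)} = -6$ ($B{\left(W \right)} = -4 - 2 = -6$)
$k{\left(o \right)} = -6 + o + o^{2}$ ($k{\left(o \right)} = \left(o^{2} + - \frac{6}{o} o\right) + o = \left(o^{2} - 6\right) + o = \left(-6 + o^{2}\right) + o = -6 + o + o^{2}$)
$\frac{J + C{\left(-160 \right)}}{k{\left(-168 \right)} + 43034} = \frac{25684 - 160}{\left(-6 - 168 + \left(-168\right)^{2}\right) + 43034} = \frac{25524}{\left(-6 - 168 + 28224\right) + 43034} = \frac{25524}{28050 + 43034} = \frac{25524}{71084} = 25524 \cdot \frac{1}{71084} = \frac{6381}{17771}$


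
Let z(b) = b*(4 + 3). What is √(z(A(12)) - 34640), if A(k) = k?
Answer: 2*I*√8639 ≈ 185.89*I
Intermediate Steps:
z(b) = 7*b (z(b) = b*7 = 7*b)
√(z(A(12)) - 34640) = √(7*12 - 34640) = √(84 - 34640) = √(-34556) = 2*I*√8639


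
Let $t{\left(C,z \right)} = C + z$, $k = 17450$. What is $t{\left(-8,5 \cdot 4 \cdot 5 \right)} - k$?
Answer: $-17358$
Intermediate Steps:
$t{\left(-8,5 \cdot 4 \cdot 5 \right)} - k = \left(-8 + 5 \cdot 4 \cdot 5\right) - 17450 = \left(-8 + 20 \cdot 5\right) - 17450 = \left(-8 + 100\right) - 17450 = 92 - 17450 = -17358$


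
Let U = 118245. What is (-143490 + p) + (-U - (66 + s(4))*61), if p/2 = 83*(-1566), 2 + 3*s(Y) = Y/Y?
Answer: -1577090/3 ≈ -5.2570e+5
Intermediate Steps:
s(Y) = -⅓ (s(Y) = -⅔ + (Y/Y)/3 = -⅔ + (⅓)*1 = -⅔ + ⅓ = -⅓)
p = -259956 (p = 2*(83*(-1566)) = 2*(-129978) = -259956)
(-143490 + p) + (-U - (66 + s(4))*61) = (-143490 - 259956) + (-1*118245 - (66 - ⅓)*61) = -403446 + (-118245 - 197*61/3) = -403446 + (-118245 - 1*12017/3) = -403446 + (-118245 - 12017/3) = -403446 - 366752/3 = -1577090/3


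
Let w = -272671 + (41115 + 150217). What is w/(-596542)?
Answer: 81339/596542 ≈ 0.13635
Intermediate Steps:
w = -81339 (w = -272671 + 191332 = -81339)
w/(-596542) = -81339/(-596542) = -81339*(-1/596542) = 81339/596542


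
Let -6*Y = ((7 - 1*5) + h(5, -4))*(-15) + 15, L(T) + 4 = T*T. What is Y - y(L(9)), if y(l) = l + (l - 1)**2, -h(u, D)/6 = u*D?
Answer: -11101/2 ≈ -5550.5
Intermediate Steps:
L(T) = -4 + T**2 (L(T) = -4 + T*T = -4 + T**2)
h(u, D) = -6*D*u (h(u, D) = -6*u*D = -6*D*u)
Y = 605/2 (Y = -(((7 - 1*5) - 6*(-4)*5)*(-15) + 15)/6 = -(((7 - 5) + 120)*(-15) + 15)/6 = -((2 + 120)*(-15) + 15)/6 = -(122*(-15) + 15)/6 = -(-1830 + 15)/6 = -1/6*(-1815) = 605/2 ≈ 302.50)
y(l) = l + (-1 + l)**2
Y - y(L(9)) = 605/2 - ((-4 + 9**2) + (-1 + (-4 + 9**2))**2) = 605/2 - ((-4 + 81) + (-1 + (-4 + 81))**2) = 605/2 - (77 + (-1 + 77)**2) = 605/2 - (77 + 76**2) = 605/2 - (77 + 5776) = 605/2 - 1*5853 = 605/2 - 5853 = -11101/2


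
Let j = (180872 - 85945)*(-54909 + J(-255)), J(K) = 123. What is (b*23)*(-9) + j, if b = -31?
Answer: -5200664205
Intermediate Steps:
j = -5200670622 (j = (180872 - 85945)*(-54909 + 123) = 94927*(-54786) = -5200670622)
(b*23)*(-9) + j = -31*23*(-9) - 5200670622 = -713*(-9) - 5200670622 = 6417 - 5200670622 = -5200664205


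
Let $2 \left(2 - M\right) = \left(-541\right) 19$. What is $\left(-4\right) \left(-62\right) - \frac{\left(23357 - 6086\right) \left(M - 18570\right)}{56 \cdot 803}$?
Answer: $\frac{486151375}{89936} \approx 5405.5$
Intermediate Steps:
$M = \frac{10283}{2}$ ($M = 2 - \frac{\left(-541\right) 19}{2} = 2 - - \frac{10279}{2} = 2 + \frac{10279}{2} = \frac{10283}{2} \approx 5141.5$)
$\left(-4\right) \left(-62\right) - \frac{\left(23357 - 6086\right) \left(M - 18570\right)}{56 \cdot 803} = \left(-4\right) \left(-62\right) - \frac{\left(23357 - 6086\right) \left(\frac{10283}{2} - 18570\right)}{56 \cdot 803} = 248 - \frac{17271 \left(- \frac{26857}{2}\right)}{44968} = 248 - \left(- \frac{463847247}{2}\right) \frac{1}{44968} = 248 - - \frac{463847247}{89936} = 248 + \frac{463847247}{89936} = \frac{486151375}{89936}$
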